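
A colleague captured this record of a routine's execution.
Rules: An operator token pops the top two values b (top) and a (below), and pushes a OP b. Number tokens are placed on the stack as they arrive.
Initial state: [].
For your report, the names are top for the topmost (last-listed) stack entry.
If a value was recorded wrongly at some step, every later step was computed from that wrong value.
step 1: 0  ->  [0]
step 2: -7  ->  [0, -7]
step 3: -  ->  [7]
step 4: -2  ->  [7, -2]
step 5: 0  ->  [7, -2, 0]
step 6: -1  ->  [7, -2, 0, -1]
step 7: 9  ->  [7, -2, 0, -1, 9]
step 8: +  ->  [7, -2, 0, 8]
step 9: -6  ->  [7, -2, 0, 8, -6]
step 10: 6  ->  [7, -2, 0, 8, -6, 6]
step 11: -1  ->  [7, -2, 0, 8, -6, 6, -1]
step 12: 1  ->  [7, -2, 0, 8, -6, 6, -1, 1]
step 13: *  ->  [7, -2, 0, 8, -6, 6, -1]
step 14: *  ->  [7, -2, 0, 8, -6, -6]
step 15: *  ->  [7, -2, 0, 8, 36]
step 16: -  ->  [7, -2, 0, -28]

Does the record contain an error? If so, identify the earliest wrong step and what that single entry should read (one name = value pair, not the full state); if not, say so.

1. push 0: top = 0 (same as recorded)
2. push -7: top = -7 (same as recorded)
3. 0 - -7 = 7 (exactly as logged)
4. push -2: top = -2 (verified)
5. push 0: top = 0 (matches)
6. push -1: top = -1 (same as recorded)
7. push 9: top = 9 (agrees with the record)
8. -1 + 9 = 8 (agrees with the record)
9. push -6: top = -6 (consistent with the record)
10. push 6: top = 6 (checks out)
11. push -1: top = -1 (in agreement)
12. push 1: top = 1 (no discrepancy)
13. -1 * 1 = -1 (consistent with the record)
14. 6 * -1 = -6 (matches)
15. -6 * -6 = 36 (no discrepancy)
16. 8 - 36 = -28 (in agreement)
Each recorded entry agrees with the recomputation.

no error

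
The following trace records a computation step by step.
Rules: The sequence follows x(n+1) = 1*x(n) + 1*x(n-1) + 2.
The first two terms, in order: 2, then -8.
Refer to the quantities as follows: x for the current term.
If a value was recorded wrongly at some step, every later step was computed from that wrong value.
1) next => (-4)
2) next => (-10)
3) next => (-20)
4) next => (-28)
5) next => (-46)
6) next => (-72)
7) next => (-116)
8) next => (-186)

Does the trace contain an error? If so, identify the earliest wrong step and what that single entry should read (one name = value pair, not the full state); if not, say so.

Recomputing the run from the initial state:
step 1: x = -4
step 2: x = -10
step 3: x = -12
step 4: x = -20
step 5: x = -30
step 6: x = -48
step 7: x = -76
step 8: x = -122
The first disagreement with the trace is at step 3, where the value should be x = -12.

step 3, x = -12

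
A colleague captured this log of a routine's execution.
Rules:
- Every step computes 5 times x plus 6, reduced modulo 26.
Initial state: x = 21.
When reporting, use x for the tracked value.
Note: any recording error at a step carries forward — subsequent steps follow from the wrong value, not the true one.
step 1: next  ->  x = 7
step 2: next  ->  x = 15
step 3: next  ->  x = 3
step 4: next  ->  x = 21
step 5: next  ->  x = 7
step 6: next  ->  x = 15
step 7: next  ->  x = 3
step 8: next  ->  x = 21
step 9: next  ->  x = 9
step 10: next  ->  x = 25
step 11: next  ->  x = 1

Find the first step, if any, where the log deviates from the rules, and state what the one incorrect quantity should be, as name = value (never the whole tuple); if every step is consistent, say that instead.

Step 1: x = (5*21 + 6) mod 26 = 7 — consistent with the log.
Step 2: x = (5*7 + 6) mod 26 = 15 — consistent with the log.
Step 3: x = (5*15 + 6) mod 26 = 3 — no discrepancy.
Step 4: x = (5*3 + 6) mod 26 = 21 — same as recorded.
Step 5: x = (5*21 + 6) mod 26 = 7 — agrees with the log.
Step 6: x = (5*7 + 6) mod 26 = 15 — agrees with the log.
Step 7: x = (5*15 + 6) mod 26 = 3 — agrees with the log.
Step 8: x = (5*3 + 6) mod 26 = 21 — checks out.
Step 9: x = (5*21 + 6) mod 26 = 7 — a discrepancy with the log.
The earliest wrong entry is at step 9: it should read x = 7.

step 9, x = 7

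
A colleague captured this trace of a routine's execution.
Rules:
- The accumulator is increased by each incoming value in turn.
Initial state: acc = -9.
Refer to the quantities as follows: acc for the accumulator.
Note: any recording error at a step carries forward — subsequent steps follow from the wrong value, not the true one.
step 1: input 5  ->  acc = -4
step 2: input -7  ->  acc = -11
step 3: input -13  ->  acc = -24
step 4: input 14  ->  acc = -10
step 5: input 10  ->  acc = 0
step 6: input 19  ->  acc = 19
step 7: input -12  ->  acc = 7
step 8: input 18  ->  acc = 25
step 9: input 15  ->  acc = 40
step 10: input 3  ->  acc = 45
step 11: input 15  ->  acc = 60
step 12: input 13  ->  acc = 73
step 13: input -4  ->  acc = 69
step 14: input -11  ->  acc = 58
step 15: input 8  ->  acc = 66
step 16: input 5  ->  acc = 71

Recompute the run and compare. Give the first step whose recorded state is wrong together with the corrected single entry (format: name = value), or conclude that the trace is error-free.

Recomputing the run from the initial state:
step 1: acc = -4
step 2: acc = -11
step 3: acc = -24
step 4: acc = -10
step 5: acc = 0
step 6: acc = 19
step 7: acc = 7
step 8: acc = 25
step 9: acc = 40
step 10: acc = 43
step 11: acc = 58
step 12: acc = 71
step 13: acc = 67
step 14: acc = 56
step 15: acc = 64
step 16: acc = 69
The first disagreement with the trace is at step 10, where the value should be acc = 43.

step 10, acc = 43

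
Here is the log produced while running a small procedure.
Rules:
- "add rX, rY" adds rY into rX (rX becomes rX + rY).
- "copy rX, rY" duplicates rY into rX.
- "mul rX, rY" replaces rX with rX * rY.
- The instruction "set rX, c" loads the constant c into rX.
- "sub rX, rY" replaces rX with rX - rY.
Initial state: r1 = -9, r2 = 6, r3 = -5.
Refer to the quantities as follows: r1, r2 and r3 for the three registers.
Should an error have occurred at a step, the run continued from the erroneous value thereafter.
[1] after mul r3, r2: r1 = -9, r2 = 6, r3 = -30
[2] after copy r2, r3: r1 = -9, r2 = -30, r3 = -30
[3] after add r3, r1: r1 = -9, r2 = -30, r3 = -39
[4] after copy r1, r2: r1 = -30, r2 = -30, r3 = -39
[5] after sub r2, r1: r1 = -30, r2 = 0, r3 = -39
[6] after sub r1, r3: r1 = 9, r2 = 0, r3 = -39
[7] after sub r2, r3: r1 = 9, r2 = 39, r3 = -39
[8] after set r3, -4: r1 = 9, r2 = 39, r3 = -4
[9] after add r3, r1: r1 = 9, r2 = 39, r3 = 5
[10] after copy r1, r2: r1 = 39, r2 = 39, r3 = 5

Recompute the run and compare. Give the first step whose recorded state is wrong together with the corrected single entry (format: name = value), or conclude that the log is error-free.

1. r3 = -5 * 6 = -30 (consistent with the log)
2. r2 = -30 (verified)
3. r3 = -30 + -9 = -39 (verified)
4. r1 = -30 (consistent with the log)
5. r2 = -30 - -30 = 0 (checks out)
6. r1 = -30 - -39 = 9 (matches)
7. r2 = 0 - -39 = 39 (confirmed correct)
8. r3 = -4 (in agreement)
9. r3 = -4 + 9 = 5 (checks out)
10. r1 = 39 (same as recorded)
All steps check out; nothing to correct.

no error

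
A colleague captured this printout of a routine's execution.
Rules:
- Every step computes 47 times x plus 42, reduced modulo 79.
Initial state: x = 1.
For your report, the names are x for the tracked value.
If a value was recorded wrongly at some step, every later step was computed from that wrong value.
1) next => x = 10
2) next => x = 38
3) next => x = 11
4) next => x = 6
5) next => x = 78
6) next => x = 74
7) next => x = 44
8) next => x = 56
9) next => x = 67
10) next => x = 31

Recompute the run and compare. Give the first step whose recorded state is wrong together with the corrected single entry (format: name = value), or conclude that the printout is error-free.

step 1: x = (47*1 + 42) mod 79 = 10 -> confirmed correct
step 2: x = (47*10 + 42) mod 79 = 38 -> confirmed correct
step 3: x = (47*38 + 42) mod 79 = 11 -> no discrepancy
step 4: x = (47*11 + 42) mod 79 = 6 -> verified
step 5: x = (47*6 + 42) mod 79 = 8 -> a discrepancy with the printout
The earliest wrong entry is at step 5: it should read x = 8.

step 5, x = 8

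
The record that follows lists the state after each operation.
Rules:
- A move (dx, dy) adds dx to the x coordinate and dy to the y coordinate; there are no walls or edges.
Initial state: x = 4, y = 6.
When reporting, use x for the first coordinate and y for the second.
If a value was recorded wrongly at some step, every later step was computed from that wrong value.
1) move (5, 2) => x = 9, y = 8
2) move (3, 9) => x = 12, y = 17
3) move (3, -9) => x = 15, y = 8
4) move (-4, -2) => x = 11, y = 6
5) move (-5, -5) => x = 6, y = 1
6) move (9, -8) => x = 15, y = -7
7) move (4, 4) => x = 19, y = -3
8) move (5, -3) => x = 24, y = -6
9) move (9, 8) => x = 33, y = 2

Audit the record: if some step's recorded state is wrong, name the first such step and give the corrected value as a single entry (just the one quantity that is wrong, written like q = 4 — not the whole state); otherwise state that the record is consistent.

no error

Step 1: x = 4 + (5) = 9, y = 6 + (2) = 8 — exactly as logged.
Step 2: x = 9 + (3) = 12, y = 8 + (9) = 17 — exactly as logged.
Step 3: x = 12 + (3) = 15, y = 17 + (-9) = 8 — agrees with the record.
Step 4: x = 15 + (-4) = 11, y = 8 + (-2) = 6 — exactly as logged.
Step 5: x = 11 + (-5) = 6, y = 6 + (-5) = 1 — verified.
Step 6: x = 6 + (9) = 15, y = 1 + (-8) = -7 — exactly as logged.
Step 7: x = 15 + (4) = 19, y = -7 + (4) = -3 — checks out.
Step 8: x = 19 + (5) = 24, y = -3 + (-3) = -6 — same as recorded.
Step 9: x = 24 + (9) = 33, y = -6 + (8) = 2 — confirmed correct.
No step deviates from the rules.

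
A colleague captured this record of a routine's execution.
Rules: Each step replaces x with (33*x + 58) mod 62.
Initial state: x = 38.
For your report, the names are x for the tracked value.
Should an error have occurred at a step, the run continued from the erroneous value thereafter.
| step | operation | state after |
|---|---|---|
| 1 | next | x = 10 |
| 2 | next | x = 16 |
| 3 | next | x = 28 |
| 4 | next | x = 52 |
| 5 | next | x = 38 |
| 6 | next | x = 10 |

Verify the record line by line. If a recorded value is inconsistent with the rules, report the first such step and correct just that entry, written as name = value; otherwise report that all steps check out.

step 1: x = (33*38 + 58) mod 62 = 10 -> matches
step 2: x = (33*10 + 58) mod 62 = 16 -> same as recorded
step 3: x = (33*16 + 58) mod 62 = 28 -> confirmed correct
step 4: x = (33*28 + 58) mod 62 = 52 -> exactly as logged
step 5: x = (33*52 + 58) mod 62 = 38 -> checks out
step 6: x = (33*38 + 58) mod 62 = 10 -> checks out
Every step is consistent.

no error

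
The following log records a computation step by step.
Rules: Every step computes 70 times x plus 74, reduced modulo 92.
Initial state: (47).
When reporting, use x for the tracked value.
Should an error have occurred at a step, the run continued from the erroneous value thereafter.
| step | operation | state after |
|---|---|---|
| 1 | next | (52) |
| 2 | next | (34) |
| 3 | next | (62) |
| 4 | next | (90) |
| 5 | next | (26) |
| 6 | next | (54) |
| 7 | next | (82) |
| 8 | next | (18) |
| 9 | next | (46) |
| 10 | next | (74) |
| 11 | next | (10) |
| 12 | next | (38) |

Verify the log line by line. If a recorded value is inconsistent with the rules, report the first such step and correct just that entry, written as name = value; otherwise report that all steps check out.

Recomputing the run from the initial state:
step 1: x = 52
step 2: x = 34
step 3: x = 62
step 4: x = 90
step 5: x = 26
step 6: x = 54
step 7: x = 82
step 8: x = 18
step 9: x = 46
step 10: x = 74
step 11: x = 10
step 12: x = 38
This matches the log at every step.

no error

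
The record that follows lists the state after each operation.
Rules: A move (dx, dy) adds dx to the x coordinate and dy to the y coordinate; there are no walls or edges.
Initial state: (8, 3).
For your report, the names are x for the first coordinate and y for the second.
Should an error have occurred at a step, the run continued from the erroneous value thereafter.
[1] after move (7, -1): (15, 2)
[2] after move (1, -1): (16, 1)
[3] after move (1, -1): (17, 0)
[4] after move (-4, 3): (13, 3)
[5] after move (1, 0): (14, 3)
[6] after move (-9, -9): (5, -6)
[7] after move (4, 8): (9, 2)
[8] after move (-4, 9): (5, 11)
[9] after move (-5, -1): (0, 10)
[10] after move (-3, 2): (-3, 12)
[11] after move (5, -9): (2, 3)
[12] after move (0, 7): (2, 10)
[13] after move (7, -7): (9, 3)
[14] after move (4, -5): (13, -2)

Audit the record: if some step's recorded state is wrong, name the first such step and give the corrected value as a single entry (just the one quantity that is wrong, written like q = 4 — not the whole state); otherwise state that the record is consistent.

Recomputing the run from the initial state:
step 1: x = 15, y = 2
step 2: x = 16, y = 1
step 3: x = 17, y = 0
step 4: x = 13, y = 3
step 5: x = 14, y = 3
step 6: x = 5, y = -6
step 7: x = 9, y = 2
step 8: x = 5, y = 11
step 9: x = 0, y = 10
step 10: x = -3, y = 12
step 11: x = 2, y = 3
step 12: x = 2, y = 10
step 13: x = 9, y = 3
step 14: x = 13, y = -2
This matches the record at every step.

no error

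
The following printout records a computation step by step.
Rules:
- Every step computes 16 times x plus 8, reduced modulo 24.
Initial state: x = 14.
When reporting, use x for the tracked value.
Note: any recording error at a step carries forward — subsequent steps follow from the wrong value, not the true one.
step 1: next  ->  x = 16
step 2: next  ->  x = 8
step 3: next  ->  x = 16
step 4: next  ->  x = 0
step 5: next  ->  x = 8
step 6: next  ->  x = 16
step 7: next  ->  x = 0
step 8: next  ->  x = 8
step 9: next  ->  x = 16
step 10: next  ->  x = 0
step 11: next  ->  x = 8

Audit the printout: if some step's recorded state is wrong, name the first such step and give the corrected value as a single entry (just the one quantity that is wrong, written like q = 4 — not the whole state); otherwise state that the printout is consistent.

step 2, x = 0

1. x = (16*14 + 8) mod 24 = 16 (verified)
2. x = (16*16 + 8) mod 24 = 0 (not what was recorded)
The earliest wrong entry is at step 2: it should read x = 0.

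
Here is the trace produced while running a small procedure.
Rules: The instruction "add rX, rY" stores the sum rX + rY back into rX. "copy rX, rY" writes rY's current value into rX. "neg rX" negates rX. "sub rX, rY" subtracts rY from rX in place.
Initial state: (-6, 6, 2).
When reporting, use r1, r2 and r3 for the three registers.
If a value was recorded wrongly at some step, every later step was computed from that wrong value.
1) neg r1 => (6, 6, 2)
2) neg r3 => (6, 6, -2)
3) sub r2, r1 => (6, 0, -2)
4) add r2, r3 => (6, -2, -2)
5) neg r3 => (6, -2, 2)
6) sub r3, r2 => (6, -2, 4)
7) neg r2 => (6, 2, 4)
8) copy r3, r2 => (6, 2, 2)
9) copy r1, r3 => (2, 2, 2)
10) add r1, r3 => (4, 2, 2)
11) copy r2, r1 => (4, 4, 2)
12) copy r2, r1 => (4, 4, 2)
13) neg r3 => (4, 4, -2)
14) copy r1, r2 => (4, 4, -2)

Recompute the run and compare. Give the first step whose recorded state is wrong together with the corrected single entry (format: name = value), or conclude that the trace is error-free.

Recomputing the run from the initial state:
step 1: r1 = 6, r2 = 6, r3 = 2
step 2: r1 = 6, r2 = 6, r3 = -2
step 3: r1 = 6, r2 = 0, r3 = -2
step 4: r1 = 6, r2 = -2, r3 = -2
step 5: r1 = 6, r2 = -2, r3 = 2
step 6: r1 = 6, r2 = -2, r3 = 4
step 7: r1 = 6, r2 = 2, r3 = 4
step 8: r1 = 6, r2 = 2, r3 = 2
step 9: r1 = 2, r2 = 2, r3 = 2
step 10: r1 = 4, r2 = 2, r3 = 2
step 11: r1 = 4, r2 = 4, r3 = 2
step 12: r1 = 4, r2 = 4, r3 = 2
step 13: r1 = 4, r2 = 4, r3 = -2
step 14: r1 = 4, r2 = 4, r3 = -2
This matches the trace at every step.

no error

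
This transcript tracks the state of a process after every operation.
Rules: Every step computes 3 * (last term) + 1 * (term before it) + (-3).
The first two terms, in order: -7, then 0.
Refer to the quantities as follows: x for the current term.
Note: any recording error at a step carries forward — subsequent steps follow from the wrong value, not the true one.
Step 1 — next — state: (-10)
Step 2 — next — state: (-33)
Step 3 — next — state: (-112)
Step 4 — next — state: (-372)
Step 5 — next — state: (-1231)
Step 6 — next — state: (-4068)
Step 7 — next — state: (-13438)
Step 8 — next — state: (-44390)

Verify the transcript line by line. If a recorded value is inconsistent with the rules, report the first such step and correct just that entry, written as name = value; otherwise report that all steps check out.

Recomputing the run from the initial state:
step 1: x = -10
step 2: x = -33
step 3: x = -112
step 4: x = -372
step 5: x = -1231
step 6: x = -4068
step 7: x = -13438
step 8: x = -44385
The first disagreement with the transcript is at step 8, where the value should be x = -44385.

step 8, x = -44385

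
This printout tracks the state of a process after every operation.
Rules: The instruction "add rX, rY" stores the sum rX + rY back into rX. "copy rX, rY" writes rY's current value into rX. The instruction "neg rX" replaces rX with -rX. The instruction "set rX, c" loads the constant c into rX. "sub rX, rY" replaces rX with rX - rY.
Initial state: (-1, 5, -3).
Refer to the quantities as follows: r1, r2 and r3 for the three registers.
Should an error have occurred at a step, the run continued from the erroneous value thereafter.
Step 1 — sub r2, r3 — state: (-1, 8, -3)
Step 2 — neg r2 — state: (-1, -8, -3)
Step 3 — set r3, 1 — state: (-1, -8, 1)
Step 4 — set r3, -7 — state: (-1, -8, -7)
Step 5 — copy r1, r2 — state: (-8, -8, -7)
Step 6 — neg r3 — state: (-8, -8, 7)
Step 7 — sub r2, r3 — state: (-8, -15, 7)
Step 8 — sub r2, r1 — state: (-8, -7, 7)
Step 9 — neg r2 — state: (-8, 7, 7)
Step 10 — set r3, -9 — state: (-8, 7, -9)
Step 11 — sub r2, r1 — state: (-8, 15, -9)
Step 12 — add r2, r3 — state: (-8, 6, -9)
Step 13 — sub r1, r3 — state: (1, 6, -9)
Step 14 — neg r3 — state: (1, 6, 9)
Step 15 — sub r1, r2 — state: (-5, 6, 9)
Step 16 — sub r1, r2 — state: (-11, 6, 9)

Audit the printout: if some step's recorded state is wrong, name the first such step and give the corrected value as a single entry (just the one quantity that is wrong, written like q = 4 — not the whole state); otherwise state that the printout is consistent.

step 1: r2 = 5 - -3 = 8 -> exactly as logged
step 2: r2 = -(8) = -8 -> confirmed correct
step 3: r3 = 1 -> in agreement
step 4: r3 = -7 -> consistent with the printout
step 5: r1 = -8 -> in agreement
step 6: r3 = -(-7) = 7 -> verified
step 7: r2 = -8 - 7 = -15 -> verified
step 8: r2 = -15 - -8 = -7 -> in agreement
step 9: r2 = -(-7) = 7 -> matches
step 10: r3 = -9 -> same as recorded
step 11: r2 = 7 - -8 = 15 -> no discrepancy
step 12: r2 = 15 + -9 = 6 -> matches
step 13: r1 = -8 - -9 = 1 -> in agreement
step 14: r3 = -(-9) = 9 -> checks out
step 15: r1 = 1 - 6 = -5 -> agrees with the printout
step 16: r1 = -5 - 6 = -11 -> in agreement
Nothing is out of place; the run is error-free.

no error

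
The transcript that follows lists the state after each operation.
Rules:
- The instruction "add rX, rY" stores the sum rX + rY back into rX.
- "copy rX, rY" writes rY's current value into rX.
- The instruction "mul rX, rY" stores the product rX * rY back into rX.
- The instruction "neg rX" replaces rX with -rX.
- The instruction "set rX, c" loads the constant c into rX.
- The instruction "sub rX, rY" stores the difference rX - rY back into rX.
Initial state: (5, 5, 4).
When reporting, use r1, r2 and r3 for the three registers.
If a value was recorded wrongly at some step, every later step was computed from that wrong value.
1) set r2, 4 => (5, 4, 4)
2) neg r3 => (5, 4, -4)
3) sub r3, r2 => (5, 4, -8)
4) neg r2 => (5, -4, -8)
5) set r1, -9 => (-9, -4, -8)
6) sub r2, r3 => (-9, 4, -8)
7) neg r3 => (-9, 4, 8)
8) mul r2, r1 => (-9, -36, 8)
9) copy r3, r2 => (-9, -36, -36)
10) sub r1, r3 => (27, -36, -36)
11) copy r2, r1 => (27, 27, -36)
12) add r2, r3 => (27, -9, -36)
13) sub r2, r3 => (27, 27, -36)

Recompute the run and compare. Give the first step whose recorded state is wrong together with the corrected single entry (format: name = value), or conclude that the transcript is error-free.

Step 1: r2 = 4 — matches.
Step 2: r3 = -(4) = -4 — verified.
Step 3: r3 = -4 - 4 = -8 — in agreement.
Step 4: r2 = -(4) = -4 — consistent with the transcript.
Step 5: r1 = -9 — verified.
Step 6: r2 = -4 - -8 = 4 — same as recorded.
Step 7: r3 = -(-8) = 8 — matches.
Step 8: r2 = 4 * -9 = -36 — agrees with the transcript.
Step 9: r3 = -36 — confirmed correct.
Step 10: r1 = -9 - -36 = 27 — matches.
Step 11: r2 = 27 — verified.
Step 12: r2 = 27 + -36 = -9 — matches.
Step 13: r2 = -9 - -36 = 27 — agrees with the transcript.
The whole run recomputes cleanly — no discrepancies.

no error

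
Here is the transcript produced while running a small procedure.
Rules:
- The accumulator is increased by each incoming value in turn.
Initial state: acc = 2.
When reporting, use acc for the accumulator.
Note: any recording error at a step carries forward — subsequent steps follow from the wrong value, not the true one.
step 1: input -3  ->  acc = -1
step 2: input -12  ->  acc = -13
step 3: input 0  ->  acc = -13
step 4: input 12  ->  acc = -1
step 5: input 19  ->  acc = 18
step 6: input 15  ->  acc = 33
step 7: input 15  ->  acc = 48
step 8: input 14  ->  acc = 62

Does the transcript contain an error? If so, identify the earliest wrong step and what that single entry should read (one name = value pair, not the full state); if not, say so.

1. acc = 2 + -3 = -1 (consistent with the transcript)
2. acc = -1 + -12 = -13 (confirmed correct)
3. acc = -13 + 0 = -13 (consistent with the transcript)
4. acc = -13 + 12 = -1 (checks out)
5. acc = -1 + 19 = 18 (agrees with the transcript)
6. acc = 18 + 15 = 33 (verified)
7. acc = 33 + 15 = 48 (no discrepancy)
8. acc = 48 + 14 = 62 (agrees with the transcript)
Each recorded entry agrees with the recomputation.

no error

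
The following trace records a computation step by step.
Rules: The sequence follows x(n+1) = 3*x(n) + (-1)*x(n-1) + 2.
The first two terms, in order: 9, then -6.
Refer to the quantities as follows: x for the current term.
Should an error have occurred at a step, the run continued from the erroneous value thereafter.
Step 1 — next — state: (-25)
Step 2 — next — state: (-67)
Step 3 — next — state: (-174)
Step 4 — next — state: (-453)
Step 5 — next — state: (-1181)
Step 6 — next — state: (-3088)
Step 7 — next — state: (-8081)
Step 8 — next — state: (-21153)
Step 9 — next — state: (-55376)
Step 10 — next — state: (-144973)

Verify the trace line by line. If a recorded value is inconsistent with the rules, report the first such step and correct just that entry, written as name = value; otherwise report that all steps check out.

step 5, x = -1183

Recomputing the run from the initial state:
step 1: x = -25
step 2: x = -67
step 3: x = -174
step 4: x = -453
step 5: x = -1183
step 6: x = -3094
step 7: x = -8097
step 8: x = -21195
step 9: x = -55486
step 10: x = -145261
The first disagreement with the trace is at step 5, where the value should be x = -1183.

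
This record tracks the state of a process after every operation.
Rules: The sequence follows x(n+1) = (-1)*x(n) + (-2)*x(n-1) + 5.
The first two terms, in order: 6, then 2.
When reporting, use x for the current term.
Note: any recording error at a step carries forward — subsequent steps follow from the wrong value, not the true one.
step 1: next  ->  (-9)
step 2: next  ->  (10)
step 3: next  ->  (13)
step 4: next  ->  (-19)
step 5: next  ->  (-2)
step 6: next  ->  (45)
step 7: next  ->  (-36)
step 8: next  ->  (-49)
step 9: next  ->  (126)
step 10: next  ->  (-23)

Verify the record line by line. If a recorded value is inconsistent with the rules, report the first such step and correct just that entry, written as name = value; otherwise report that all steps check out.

step 4, x = -28

1. x = -1*(2) + (-2)*(6) + (5) = -9 (same as recorded)
2. x = -1*(-9) + (-2)*(2) + (5) = 10 (verified)
3. x = -1*(10) + (-2)*(-9) + (5) = 13 (verified)
4. x = -1*(13) + (-2)*(10) + (5) = -28 (the recorded entry deviates here)
The audit stops at step 4: the recorded entry is wrong and should be x = -28.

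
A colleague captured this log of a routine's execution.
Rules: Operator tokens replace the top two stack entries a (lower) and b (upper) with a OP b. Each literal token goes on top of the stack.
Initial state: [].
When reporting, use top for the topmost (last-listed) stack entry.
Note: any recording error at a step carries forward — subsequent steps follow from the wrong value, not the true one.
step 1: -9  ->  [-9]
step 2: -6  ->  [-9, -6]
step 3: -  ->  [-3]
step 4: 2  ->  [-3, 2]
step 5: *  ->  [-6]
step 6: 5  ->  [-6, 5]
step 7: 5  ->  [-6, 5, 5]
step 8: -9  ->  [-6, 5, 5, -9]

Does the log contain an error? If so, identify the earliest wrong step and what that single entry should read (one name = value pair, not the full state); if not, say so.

Step 1: push -9: top = -9 — agrees with the log.
Step 2: push -6: top = -6 — matches.
Step 3: -9 - -6 = -3 — no discrepancy.
Step 4: push 2: top = 2 — confirmed correct.
Step 5: -3 * 2 = -6 — checks out.
Step 6: push 5: top = 5 — verified.
Step 7: push 5: top = 5 — no discrepancy.
Step 8: push -9: top = -9 — verified.
The recomputation confirms every line.

no error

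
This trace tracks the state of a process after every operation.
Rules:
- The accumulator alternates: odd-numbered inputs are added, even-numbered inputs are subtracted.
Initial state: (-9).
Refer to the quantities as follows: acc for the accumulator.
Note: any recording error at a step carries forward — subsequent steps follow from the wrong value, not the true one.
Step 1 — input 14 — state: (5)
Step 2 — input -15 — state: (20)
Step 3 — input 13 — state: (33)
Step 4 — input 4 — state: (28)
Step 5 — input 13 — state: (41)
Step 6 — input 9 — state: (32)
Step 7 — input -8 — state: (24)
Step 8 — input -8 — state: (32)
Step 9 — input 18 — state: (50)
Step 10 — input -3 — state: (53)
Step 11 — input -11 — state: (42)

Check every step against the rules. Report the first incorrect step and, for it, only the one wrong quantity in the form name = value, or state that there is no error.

Step 1: acc = -9 + 14 = 5 — verified.
Step 2: acc = 5 - -15 = 20 — in agreement.
Step 3: acc = 20 + 13 = 33 — verified.
Step 4: acc = 33 - 4 = 29 — the trace has a different value.
The earliest wrong entry is at step 4: it should read acc = 29.

step 4, acc = 29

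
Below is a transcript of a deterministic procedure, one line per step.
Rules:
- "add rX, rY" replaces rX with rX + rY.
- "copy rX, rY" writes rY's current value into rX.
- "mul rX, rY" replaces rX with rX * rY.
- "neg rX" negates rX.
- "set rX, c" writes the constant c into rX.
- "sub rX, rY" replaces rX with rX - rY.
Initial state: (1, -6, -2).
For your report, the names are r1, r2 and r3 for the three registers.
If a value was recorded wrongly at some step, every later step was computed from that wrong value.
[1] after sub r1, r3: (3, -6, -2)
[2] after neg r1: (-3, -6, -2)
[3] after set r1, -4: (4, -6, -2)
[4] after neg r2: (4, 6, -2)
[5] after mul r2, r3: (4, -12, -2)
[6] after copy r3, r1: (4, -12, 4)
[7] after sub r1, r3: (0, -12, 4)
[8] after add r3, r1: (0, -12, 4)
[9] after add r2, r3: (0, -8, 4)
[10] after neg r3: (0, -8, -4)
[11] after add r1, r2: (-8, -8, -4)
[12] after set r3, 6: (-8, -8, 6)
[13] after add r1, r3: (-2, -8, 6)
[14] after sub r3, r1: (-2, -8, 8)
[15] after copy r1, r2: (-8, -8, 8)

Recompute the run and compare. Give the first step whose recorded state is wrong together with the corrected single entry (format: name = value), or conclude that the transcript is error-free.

step 3, r1 = -4

Recomputing the run from the initial state:
step 1: r1 = 3, r2 = -6, r3 = -2
step 2: r1 = -3, r2 = -6, r3 = -2
step 3: r1 = -4, r2 = -6, r3 = -2
step 4: r1 = -4, r2 = 6, r3 = -2
step 5: r1 = -4, r2 = -12, r3 = -2
step 6: r1 = -4, r2 = -12, r3 = -4
step 7: r1 = 0, r2 = -12, r3 = -4
step 8: r1 = 0, r2 = -12, r3 = -4
step 9: r1 = 0, r2 = -16, r3 = -4
step 10: r1 = 0, r2 = -16, r3 = 4
step 11: r1 = -16, r2 = -16, r3 = 4
step 12: r1 = -16, r2 = -16, r3 = 6
step 13: r1 = -10, r2 = -16, r3 = 6
step 14: r1 = -10, r2 = -16, r3 = 16
step 15: r1 = -16, r2 = -16, r3 = 16
The first disagreement with the transcript is at step 3, where the value should be r1 = -4.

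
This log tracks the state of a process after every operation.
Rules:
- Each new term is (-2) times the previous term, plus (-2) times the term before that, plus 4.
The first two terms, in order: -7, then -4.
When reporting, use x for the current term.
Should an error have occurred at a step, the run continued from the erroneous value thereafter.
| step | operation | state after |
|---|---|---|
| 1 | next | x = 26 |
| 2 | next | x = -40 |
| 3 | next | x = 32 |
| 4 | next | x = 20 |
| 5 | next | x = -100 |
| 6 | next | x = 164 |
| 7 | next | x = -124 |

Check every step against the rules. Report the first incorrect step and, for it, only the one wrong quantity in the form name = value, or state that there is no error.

no error

Recomputing the run from the initial state:
step 1: x = 26
step 2: x = -40
step 3: x = 32
step 4: x = 20
step 5: x = -100
step 6: x = 164
step 7: x = -124
This matches the log at every step.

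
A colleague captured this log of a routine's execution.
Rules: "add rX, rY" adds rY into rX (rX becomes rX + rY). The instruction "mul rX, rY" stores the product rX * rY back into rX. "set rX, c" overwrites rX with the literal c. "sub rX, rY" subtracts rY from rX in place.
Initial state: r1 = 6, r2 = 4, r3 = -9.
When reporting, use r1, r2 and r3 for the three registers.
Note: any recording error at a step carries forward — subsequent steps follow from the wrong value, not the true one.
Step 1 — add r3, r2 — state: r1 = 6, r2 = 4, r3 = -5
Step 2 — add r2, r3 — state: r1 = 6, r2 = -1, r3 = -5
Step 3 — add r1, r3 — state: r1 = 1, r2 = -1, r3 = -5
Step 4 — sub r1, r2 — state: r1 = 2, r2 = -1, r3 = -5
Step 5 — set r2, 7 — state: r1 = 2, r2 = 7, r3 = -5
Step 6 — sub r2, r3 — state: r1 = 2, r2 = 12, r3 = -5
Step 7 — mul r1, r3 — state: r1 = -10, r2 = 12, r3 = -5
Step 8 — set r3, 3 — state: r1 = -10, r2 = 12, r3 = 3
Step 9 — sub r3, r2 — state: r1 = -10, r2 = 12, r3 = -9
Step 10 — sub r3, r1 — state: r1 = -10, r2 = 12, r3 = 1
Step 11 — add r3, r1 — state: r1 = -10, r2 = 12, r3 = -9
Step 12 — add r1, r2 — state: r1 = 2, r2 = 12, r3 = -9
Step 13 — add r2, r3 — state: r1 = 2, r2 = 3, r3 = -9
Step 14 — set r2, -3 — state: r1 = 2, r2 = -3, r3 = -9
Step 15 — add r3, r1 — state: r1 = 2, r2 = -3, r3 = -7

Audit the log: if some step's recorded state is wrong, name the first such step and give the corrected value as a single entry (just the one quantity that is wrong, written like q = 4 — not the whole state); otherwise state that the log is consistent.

no error

step 1: r3 = -9 + 4 = -5 -> no discrepancy
step 2: r2 = 4 + -5 = -1 -> same as recorded
step 3: r1 = 6 + -5 = 1 -> no discrepancy
step 4: r1 = 1 - -1 = 2 -> agrees with the log
step 5: r2 = 7 -> agrees with the log
step 6: r2 = 7 - -5 = 12 -> consistent with the log
step 7: r1 = 2 * -5 = -10 -> exactly as logged
step 8: r3 = 3 -> in agreement
step 9: r3 = 3 - 12 = -9 -> exactly as logged
step 10: r3 = -9 - -10 = 1 -> confirmed correct
step 11: r3 = 1 + -10 = -9 -> consistent with the log
step 12: r1 = -10 + 12 = 2 -> consistent with the log
step 13: r2 = 12 + -9 = 3 -> agrees with the log
step 14: r2 = -3 -> no discrepancy
step 15: r3 = -9 + 2 = -7 -> checks out
Nothing is out of place; the run is error-free.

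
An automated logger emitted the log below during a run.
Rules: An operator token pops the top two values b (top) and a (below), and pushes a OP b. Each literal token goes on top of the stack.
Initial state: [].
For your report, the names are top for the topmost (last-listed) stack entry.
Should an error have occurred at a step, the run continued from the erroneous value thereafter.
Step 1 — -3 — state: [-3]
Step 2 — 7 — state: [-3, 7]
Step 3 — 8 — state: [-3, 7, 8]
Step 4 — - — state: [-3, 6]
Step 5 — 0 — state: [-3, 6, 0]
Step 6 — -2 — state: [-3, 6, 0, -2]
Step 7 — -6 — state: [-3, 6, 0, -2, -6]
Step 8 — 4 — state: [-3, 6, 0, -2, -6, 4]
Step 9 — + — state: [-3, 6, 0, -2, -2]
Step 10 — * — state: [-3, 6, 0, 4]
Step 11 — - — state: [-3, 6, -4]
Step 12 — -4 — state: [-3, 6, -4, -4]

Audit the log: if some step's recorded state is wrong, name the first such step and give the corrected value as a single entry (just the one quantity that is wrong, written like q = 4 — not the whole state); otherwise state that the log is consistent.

Recomputing the run from the initial state:
step 1: [-3]
step 2: [-3, 7]
step 3: [-3, 7, 8]
step 4: [-3, -1]
step 5: [-3, -1, 0]
step 6: [-3, -1, 0, -2]
step 7: [-3, -1, 0, -2, -6]
step 8: [-3, -1, 0, -2, -6, 4]
step 9: [-3, -1, 0, -2, -2]
step 10: [-3, -1, 0, 4]
step 11: [-3, -1, -4]
step 12: [-3, -1, -4, -4]
The first disagreement with the log is at step 4, where the value should be top = -1.

step 4, top = -1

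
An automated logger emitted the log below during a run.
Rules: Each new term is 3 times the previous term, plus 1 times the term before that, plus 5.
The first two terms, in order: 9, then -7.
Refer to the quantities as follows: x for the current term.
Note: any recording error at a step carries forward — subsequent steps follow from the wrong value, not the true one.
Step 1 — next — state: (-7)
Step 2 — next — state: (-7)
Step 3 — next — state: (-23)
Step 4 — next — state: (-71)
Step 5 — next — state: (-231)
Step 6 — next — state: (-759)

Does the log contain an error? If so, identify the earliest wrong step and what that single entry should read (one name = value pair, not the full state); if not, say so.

Recomputing the run from the initial state:
step 1: x = -7
step 2: x = -23
step 3: x = -71
step 4: x = -231
step 5: x = -759
step 6: x = -2503
The first disagreement with the log is at step 2, where the value should be x = -23.

step 2, x = -23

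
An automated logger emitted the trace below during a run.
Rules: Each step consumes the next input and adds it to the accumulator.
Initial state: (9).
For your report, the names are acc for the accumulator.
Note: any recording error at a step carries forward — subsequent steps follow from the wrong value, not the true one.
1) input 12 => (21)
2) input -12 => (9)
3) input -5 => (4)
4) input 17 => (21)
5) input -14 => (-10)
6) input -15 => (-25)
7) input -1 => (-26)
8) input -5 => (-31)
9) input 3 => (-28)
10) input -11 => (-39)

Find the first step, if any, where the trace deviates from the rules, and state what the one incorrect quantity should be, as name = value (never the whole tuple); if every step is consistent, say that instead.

step 1: acc = 9 + 12 = 21 -> no discrepancy
step 2: acc = 21 + -12 = 9 -> matches
step 3: acc = 9 + -5 = 4 -> confirmed correct
step 4: acc = 4 + 17 = 21 -> consistent with the trace
step 5: acc = 21 + -14 = 7 -> first mismatch against the trace
So the first discrepancy is step 5, where the right value is acc = 7.

step 5, acc = 7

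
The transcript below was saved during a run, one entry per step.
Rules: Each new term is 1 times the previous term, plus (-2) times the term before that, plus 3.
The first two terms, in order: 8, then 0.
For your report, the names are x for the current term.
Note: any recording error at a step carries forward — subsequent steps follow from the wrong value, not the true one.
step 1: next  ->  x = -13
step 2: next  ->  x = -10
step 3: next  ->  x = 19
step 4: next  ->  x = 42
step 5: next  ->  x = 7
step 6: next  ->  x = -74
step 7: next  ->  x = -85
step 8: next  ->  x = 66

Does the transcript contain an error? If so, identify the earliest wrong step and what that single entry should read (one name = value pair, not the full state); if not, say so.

no error

Recomputing the run from the initial state:
step 1: x = -13
step 2: x = -10
step 3: x = 19
step 4: x = 42
step 5: x = 7
step 6: x = -74
step 7: x = -85
step 8: x = 66
This matches the transcript at every step.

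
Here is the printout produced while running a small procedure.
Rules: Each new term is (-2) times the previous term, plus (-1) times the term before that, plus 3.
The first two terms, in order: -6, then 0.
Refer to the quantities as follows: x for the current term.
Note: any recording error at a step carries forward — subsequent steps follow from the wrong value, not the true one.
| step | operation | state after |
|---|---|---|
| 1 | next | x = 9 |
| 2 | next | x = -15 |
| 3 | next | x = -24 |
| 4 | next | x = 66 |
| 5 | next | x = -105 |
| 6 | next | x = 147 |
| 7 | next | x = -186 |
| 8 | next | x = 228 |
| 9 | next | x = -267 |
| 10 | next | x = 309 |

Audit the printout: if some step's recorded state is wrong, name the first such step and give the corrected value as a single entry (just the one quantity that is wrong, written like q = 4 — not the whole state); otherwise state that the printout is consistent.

Recomputing the run from the initial state:
step 1: x = 9
step 2: x = -15
step 3: x = 24
step 4: x = -30
step 5: x = 39
step 6: x = -45
step 7: x = 54
step 8: x = -60
step 9: x = 69
step 10: x = -75
The first disagreement with the printout is at step 3, where the value should be x = 24.

step 3, x = 24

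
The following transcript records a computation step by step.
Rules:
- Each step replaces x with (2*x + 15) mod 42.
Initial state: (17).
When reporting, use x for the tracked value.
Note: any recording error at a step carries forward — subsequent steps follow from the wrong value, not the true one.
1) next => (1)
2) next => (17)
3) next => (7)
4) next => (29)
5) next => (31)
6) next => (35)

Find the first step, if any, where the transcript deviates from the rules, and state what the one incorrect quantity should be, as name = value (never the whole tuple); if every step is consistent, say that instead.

step 1: x = (2*17 + 15) mod 42 = 7 -> first mismatch against the transcript
The audit stops at step 1: the recorded entry is wrong and should be x = 7.

step 1, x = 7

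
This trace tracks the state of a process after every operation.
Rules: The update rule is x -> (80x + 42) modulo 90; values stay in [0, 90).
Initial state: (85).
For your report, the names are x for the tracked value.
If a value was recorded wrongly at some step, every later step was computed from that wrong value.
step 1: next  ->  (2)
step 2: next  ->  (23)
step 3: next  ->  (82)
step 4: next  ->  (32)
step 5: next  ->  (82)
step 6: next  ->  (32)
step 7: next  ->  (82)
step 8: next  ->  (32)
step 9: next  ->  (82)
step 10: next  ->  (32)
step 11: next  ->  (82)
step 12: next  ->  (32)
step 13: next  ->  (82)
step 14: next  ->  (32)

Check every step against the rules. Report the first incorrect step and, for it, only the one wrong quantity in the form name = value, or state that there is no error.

step 2, x = 22

1. x = (80*85 + 42) mod 90 = 2 (consistent with the trace)
2. x = (80*2 + 42) mod 90 = 22 (the trace has a different value)
First incorrect step: 2; the correct value is x = 22.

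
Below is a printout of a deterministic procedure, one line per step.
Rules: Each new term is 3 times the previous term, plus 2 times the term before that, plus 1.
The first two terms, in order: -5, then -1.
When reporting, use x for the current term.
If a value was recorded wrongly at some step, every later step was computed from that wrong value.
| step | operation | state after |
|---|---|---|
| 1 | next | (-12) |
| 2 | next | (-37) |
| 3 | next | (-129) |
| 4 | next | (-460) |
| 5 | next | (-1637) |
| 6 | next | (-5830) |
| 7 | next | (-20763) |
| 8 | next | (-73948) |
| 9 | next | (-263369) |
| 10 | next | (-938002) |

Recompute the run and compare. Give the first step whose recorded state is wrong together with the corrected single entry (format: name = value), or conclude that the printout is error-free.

step 3, x = -134

Step 1: x = 3*(-1) + (2)*(-5) + (1) = -12 — no discrepancy.
Step 2: x = 3*(-12) + (2)*(-1) + (1) = -37 — in agreement.
Step 3: x = 3*(-37) + (2)*(-12) + (1) = -134 — not what was recorded.
First incorrect step: 3; the correct value is x = -134.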